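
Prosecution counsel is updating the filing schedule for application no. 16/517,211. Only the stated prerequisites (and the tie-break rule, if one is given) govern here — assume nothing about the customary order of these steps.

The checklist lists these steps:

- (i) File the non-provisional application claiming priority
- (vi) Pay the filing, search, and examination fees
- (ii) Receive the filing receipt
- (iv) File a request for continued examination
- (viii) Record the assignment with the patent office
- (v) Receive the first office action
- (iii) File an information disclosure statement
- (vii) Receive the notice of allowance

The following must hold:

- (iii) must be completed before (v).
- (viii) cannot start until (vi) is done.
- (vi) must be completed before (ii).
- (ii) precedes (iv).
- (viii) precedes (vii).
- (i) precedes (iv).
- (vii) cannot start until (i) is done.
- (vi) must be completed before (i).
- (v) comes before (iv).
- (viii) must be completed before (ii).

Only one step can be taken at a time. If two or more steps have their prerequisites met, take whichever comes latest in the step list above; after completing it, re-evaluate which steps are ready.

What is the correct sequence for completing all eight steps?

Nothing is required for (iii) and (vi). (iii) is listed later → (iii) first.
Ready: (v) and (vi). (v) is listed later → (v).
That leaves (vi) as the only ready step → (vi).
Ready: (viii) and (i). (viii) is listed later → (viii).
Ready: (ii) and (i). (ii) is listed later → (ii).
That leaves (i) as the only ready step → (i).
(vii) and (iv) are both available; (vii) is listed later → (vii).
(iv) is the only step now ready → (iv).

(iii) (v) (vi) (viii) (ii) (i) (vii) (iv)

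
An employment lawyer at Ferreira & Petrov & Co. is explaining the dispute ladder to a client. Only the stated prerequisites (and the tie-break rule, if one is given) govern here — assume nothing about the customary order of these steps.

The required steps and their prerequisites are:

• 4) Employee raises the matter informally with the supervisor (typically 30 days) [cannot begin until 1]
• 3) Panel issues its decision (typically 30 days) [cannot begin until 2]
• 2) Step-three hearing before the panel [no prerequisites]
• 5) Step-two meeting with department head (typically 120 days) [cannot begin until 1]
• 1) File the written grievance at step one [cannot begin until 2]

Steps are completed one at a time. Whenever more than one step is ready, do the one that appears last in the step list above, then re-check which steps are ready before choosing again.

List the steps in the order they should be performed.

2 is the only step with nothing outstanding, so it goes first.
Ready: 1 and 3. 1 is listed later → 1.
Now 5, 3 and 4 have their prerequisites met. 5 is listed later, so 5 next.
3 and 4 are both available; 3 is listed later → 3.
4 is the only step now ready → 4.

2 1 5 3 4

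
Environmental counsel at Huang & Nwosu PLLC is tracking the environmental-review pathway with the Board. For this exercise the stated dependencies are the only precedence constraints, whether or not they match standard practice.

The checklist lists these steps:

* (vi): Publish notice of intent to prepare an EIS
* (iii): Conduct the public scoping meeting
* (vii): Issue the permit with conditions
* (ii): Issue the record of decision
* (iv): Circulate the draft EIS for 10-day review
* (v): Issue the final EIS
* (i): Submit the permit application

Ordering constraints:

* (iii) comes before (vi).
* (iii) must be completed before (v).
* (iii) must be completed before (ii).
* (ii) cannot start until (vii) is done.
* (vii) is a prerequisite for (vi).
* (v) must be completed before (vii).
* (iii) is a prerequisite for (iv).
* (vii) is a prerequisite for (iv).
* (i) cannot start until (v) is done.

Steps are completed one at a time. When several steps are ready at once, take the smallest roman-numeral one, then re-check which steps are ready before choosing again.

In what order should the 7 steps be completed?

(iii) is the only step with nothing outstanding, so it goes first.
That leaves (v) as the only ready step → (v).
Now (i) and (vii) have their prerequisites met. (i) has the earlier label, so (i) next.
Next only (vii) has its prerequisites met → (vii).
(ii), (iv) and (vi) are all available; (ii) has the earlier label → (ii).
Now (iv) and (vi) have their prerequisites met. (iv) has the earlier label, so (iv) next.
(vi) needed (iii) and (vii), now all done → (vi).

(iii) → (v) → (i) → (vii) → (ii) → (iv) → (vi)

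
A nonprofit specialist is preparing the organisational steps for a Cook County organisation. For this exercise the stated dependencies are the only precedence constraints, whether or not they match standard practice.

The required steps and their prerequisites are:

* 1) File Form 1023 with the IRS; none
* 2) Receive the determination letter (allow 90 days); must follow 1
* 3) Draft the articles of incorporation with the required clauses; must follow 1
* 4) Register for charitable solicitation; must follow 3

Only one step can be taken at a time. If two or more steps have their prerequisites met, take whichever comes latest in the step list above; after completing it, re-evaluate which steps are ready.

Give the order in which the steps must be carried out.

1 3 4 2

1 is the only step with nothing outstanding, so it goes first.
Ready: 3 and 2. 3 is listed later → 3.
Ready: 4 and 2. 4 is listed later → 4.
Next only 2 has its prerequisites met → 2.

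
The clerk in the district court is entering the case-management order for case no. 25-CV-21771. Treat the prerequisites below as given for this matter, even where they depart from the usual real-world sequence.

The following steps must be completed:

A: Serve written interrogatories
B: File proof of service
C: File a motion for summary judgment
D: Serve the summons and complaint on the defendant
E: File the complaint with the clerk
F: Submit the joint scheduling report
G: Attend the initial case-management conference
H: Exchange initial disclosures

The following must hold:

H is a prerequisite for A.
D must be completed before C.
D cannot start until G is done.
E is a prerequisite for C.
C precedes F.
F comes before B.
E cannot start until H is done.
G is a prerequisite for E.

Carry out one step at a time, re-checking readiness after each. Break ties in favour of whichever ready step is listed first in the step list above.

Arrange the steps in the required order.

G and H have no prerequisites; G is listed earlier, so G is first.
D now also ready, so the ready set is {D, H}; D is listed earlier → D.
H is the only step now ready → H.
A and E are both available; A is listed earlier → A.
E needed G and H, now all done → E.
Next only C has its prerequisites met → C.
Next only F has its prerequisites met → F.
B needed F, now all done → B.

G → D → H → A → E → C → F → B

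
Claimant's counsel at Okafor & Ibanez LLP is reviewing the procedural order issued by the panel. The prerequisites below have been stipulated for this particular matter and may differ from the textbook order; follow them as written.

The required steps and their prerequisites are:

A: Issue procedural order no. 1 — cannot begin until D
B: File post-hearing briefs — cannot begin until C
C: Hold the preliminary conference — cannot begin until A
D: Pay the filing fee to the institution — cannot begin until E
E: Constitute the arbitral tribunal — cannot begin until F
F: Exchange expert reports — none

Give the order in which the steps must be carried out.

F has no prerequisites → F first.
E needed F, now all done → E.
That leaves D as the only ready step → D.
A needed D, now all done → A.
C is the only step now ready → C.
Next only B has its prerequisites met → B.

F → E → D → A → C → B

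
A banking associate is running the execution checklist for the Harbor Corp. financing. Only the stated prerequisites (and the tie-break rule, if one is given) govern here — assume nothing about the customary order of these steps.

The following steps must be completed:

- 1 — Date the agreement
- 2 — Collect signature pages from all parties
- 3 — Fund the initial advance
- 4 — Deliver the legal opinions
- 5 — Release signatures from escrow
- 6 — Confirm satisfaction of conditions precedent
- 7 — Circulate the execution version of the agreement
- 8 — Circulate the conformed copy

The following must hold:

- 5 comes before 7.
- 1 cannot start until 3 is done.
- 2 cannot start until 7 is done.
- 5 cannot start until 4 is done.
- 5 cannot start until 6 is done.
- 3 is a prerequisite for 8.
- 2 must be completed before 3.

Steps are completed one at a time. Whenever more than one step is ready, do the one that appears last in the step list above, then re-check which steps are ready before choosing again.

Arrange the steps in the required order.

6, 4, 5, 7, 2, 3, 8, 1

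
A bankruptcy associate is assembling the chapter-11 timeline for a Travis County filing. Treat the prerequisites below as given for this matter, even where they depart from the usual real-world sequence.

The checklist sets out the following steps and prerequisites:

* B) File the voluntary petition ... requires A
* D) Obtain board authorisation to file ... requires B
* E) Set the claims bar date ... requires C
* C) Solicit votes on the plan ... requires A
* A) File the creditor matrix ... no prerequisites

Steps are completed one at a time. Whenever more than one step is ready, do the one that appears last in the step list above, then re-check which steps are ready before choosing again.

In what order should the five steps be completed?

A has no prerequisites → A first.
C and B are both available; C is listed later → C.
E now also ready, so the ready set is {E, B}; E is listed later → E.
B is the only step now ready → B.
That leaves D as the only ready step → D.

A C E B D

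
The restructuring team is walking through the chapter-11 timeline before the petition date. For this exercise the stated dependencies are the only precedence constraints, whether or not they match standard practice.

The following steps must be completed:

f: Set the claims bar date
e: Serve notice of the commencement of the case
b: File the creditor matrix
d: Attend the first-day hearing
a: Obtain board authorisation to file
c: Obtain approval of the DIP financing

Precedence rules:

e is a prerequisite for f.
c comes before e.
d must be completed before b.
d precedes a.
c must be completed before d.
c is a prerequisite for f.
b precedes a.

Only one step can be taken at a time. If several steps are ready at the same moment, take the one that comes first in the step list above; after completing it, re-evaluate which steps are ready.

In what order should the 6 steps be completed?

c is the only step with nothing outstanding, so it goes first.
e and d are both available; e is listed earlier → e.
f now also ready, so the ready set is {f, d}; f is listed earlier → f.
Next only d has its prerequisites met → d.
Next only b has its prerequisites met → b.
Next only a has its prerequisites met → a.

c, e, f, d, b, a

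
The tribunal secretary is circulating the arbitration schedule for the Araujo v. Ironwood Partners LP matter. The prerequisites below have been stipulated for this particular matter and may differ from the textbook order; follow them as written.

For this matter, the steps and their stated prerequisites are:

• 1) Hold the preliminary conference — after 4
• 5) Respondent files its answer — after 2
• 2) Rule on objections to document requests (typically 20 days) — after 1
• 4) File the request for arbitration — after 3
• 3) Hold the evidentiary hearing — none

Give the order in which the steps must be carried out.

3 is the only step with nothing outstanding, so it goes first.
4 is the only step now ready → 4.
1 needed 4, now all done → 1.
2 is the only step now ready → 2.
5 needed 2, now all done → 5.

3 → 4 → 1 → 2 → 5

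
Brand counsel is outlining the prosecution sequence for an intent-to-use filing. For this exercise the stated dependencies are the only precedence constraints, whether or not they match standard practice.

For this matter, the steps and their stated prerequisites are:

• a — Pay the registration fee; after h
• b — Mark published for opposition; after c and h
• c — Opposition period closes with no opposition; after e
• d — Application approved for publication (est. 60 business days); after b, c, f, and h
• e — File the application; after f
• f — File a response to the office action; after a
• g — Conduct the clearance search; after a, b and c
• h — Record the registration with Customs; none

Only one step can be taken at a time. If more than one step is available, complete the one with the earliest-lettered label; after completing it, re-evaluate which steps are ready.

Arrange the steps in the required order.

h has no prerequisites → h first.
Next only a has its prerequisites met → a.
f is the only step now ready → f.
e is the only step now ready → e.
c needed e, now all done → c.
Next only b has its prerequisites met → b.
Ready: d and g. d has the earlier label → d.
g needed a, b and c, now all done → g.

h, a, f, e, c, b, d, g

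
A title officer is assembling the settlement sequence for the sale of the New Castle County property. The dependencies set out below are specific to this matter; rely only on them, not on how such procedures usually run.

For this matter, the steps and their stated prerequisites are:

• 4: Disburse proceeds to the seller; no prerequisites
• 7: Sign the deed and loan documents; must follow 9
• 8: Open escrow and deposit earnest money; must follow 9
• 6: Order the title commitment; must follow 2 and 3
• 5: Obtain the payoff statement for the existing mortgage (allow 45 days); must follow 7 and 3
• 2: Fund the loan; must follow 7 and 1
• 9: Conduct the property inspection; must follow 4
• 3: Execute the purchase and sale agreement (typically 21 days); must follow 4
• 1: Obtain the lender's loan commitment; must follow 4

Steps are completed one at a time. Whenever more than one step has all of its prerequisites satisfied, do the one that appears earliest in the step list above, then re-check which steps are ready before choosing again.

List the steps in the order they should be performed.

4 9 7 8 3 5 1 2 6

4 is the only step with nothing outstanding, so it goes first.
Ready: 9, 3 and 1. 9 is listed earlier → 9.
7 and 8 now also ready, so the ready set is {7, 8, 3, 1}; 7 is listed earlier → 7.
Now 8, 3 and 1 have their prerequisites met. 8 is listed earlier, so 8 next.
Ready: 3 and 1. 3 is listed earlier → 3.
Ready: 5 and 1. 5 is listed earlier → 5.
1 needed 4, now all done → 1.
2 is the only step now ready → 2.
6 is the only step now ready → 6.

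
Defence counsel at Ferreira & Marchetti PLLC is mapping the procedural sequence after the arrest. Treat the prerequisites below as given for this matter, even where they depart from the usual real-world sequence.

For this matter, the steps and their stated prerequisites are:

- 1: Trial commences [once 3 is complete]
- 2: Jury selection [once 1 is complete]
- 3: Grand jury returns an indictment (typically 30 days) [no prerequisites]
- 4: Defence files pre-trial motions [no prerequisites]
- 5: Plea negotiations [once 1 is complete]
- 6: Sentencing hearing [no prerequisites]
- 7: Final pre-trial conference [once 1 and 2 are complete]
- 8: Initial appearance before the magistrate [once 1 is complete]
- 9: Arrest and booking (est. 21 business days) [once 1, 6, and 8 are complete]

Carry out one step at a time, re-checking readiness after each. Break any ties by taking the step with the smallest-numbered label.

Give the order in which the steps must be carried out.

3, 4 and 6 have no prerequisites; 3 has the earlier label, so 3 is first.
1 now also ready, so the ready set is {1, 4, 6}; 1 has the earlier label → 1.
2, 5 and 8 now also ready, so the ready set is {2, 4, 5, 6, 8}; 2 has the earlier label → 2.
7 now also ready, so the ready set is {4, 5, 6, 7, 8}; 4 has the earlier label → 4.
Now 5, 6, 7 and 8 have their prerequisites met. 5 has the earlier label, so 5 next.
Now 6, 7 and 8 have their prerequisites met. 6 has the earlier label, so 6 next.
Now 7 and 8 have their prerequisites met. 7 has the earlier label, so 7 next.
Next only 8 has its prerequisites met → 8.
9 is the only step now ready → 9.

3, 1, 2, 4, 5, 6, 7, 8, 9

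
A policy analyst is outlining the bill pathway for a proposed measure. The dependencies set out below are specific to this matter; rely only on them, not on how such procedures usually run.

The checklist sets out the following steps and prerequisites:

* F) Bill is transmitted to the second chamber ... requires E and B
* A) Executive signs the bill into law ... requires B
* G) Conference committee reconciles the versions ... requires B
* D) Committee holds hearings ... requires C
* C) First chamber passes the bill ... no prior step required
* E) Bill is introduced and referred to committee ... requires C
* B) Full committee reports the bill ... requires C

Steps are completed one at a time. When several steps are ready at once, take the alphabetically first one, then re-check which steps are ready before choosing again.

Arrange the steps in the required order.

C → B → A → D → E → F → G

C is the only step with nothing outstanding, so it goes first.
Ready: B, D and E. B has the earlier label → B.
Now A, D, E and G have their prerequisites met. A has the earlier label, so A next.
Ready: D, E and G. D has the earlier label → D.
E and G are both available; E has the earlier label → E.
F now also ready, so the ready set is {F, G}; F has the earlier label → F.
G is the only step now ready → G.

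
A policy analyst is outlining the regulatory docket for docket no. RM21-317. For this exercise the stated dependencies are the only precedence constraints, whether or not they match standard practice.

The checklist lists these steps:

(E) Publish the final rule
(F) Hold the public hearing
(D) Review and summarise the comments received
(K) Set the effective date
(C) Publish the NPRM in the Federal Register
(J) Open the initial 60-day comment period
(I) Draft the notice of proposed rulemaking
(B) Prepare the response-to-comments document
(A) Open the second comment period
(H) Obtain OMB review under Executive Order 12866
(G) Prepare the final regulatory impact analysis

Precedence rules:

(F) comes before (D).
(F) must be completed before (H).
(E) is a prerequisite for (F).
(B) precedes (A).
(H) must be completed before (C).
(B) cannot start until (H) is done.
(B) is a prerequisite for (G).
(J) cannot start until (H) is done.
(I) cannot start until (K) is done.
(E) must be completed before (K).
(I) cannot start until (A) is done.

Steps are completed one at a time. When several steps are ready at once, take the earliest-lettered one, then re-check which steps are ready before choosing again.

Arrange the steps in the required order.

(E), (F), (D), (H), (B), (A), (C), (G), (J), (K), (I)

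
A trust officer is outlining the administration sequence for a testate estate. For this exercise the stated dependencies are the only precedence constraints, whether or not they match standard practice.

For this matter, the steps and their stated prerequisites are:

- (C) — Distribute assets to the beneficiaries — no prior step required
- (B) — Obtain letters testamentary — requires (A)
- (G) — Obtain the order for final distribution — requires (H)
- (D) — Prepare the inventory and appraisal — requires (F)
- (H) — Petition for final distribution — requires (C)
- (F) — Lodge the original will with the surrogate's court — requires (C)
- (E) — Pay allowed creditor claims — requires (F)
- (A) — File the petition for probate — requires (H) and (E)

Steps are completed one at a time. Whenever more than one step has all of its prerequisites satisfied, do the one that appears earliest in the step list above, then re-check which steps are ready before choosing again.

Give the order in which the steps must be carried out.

Only (C) has no prerequisites, so it is first.
Ready: (H) and (F). (H) is listed earlier → (H).
(G) now also ready, so the ready set is {(G), (F)}; (G) is listed earlier → (G).
Next only (F) has its prerequisites met → (F).
Now (D) and (E) have their prerequisites met. (D) is listed earlier, so (D) next.
That leaves (E) as the only ready step → (E).
(A) is the only step now ready → (A).
That leaves (B) as the only ready step → (B).

(C) (H) (G) (F) (D) (E) (A) (B)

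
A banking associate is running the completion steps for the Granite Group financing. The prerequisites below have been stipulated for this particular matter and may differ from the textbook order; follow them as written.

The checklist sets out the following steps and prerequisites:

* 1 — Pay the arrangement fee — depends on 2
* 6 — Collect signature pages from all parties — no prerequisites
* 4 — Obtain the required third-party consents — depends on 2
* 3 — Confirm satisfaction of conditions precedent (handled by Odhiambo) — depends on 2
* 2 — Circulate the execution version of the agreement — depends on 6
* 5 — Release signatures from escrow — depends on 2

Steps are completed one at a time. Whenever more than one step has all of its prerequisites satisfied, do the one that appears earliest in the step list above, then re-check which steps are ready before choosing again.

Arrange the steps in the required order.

6 is the only step with nothing outstanding, so it goes first.
That leaves 2 as the only ready step → 2.
Now 1, 4, 3 and 5 have their prerequisites met. 1 is listed earlier, so 1 next.
Now 4, 3 and 5 have their prerequisites met. 4 is listed earlier, so 4 next.
3 and 5 are both available; 3 is listed earlier → 3.
That leaves 5 as the only ready step → 5.

6, 2, 1, 4, 3, 5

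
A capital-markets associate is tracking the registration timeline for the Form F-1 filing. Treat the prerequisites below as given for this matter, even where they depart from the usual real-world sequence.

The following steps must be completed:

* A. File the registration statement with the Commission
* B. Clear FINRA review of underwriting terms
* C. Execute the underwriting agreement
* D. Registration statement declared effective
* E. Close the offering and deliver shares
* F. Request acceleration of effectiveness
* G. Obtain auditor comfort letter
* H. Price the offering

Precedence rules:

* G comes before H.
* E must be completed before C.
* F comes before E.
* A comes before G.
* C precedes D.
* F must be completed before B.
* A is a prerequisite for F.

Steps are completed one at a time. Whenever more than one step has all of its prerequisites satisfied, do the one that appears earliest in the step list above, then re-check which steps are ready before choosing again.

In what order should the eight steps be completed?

A, F, B, E, C, D, G, H

A is the only step with nothing outstanding, so it goes first.
F and G are both available; F is listed earlier → F.
B, E and G are all available; B is listed earlier → B.
Ready: E and G. E is listed earlier → E.
C and G are both available; C is listed earlier → C.
Ready: D and G. D is listed earlier → D.
G needed A, now all done → G.
H is the only step now ready → H.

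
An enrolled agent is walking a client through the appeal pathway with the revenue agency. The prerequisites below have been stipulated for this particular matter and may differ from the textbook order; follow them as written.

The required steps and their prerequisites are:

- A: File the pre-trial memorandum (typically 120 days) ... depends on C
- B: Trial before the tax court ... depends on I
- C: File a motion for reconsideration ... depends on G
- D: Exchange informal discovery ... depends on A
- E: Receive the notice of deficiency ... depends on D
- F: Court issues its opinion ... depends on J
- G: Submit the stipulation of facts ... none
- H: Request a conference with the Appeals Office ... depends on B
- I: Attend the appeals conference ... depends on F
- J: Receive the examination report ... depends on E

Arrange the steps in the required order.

G is the only step with nothing outstanding, so it goes first.
Next only C has its prerequisites met → C.
Next only A has its prerequisites met → A.
Next only D has its prerequisites met → D.
E needed D, now all done → E.
J is the only step now ready → J.
F needed J, now all done → F.
Next only I has its prerequisites met → I.
Next only B has its prerequisites met → B.
H is the only step now ready → H.

G, C, A, D, E, J, F, I, B, H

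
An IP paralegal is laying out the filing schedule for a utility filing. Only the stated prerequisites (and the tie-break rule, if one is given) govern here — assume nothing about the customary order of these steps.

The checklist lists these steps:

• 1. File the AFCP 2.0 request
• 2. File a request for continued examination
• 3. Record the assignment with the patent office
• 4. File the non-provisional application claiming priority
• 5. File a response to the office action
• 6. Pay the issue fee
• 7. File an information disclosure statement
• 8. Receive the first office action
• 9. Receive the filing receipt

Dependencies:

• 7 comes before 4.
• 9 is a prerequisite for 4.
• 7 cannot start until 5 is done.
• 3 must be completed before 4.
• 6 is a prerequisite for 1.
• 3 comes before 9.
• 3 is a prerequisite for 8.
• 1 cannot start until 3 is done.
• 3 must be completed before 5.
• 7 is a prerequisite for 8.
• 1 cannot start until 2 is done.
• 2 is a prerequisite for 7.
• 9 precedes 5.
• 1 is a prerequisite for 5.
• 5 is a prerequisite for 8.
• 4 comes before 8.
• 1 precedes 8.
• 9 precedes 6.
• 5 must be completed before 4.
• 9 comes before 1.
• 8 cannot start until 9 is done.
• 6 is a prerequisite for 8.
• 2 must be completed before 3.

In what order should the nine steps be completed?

Only 2 has no prerequisites, so it is first.
Next only 3 has its prerequisites met → 3.
That leaves 9 as the only ready step → 9.
6 is the only step now ready → 6.
1 needed 2, 3, 6 and 9, now all done → 1.
5 needed 1, 3 and 9, now all done → 5.
Next only 7 has its prerequisites met → 7.
4 needed 3, 5, 7 and 9, now all done → 4.
8 needed 1, 3, 4, 5, 6, 7 and 9, now all done → 8.

2, 3, 9, 6, 1, 5, 7, 4, 8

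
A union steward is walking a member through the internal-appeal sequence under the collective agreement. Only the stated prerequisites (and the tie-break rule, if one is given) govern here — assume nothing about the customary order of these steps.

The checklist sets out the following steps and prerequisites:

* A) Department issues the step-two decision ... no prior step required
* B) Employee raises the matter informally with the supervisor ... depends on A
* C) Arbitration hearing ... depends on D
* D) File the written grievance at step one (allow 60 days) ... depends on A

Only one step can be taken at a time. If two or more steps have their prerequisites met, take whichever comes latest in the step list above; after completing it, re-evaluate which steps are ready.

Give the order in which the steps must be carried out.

A D C B

A is the only step with nothing outstanding, so it goes first.
D and B are both available; D is listed later → D.
Now C and B have their prerequisites met. C is listed later, so C next.
B is the only step now ready → B.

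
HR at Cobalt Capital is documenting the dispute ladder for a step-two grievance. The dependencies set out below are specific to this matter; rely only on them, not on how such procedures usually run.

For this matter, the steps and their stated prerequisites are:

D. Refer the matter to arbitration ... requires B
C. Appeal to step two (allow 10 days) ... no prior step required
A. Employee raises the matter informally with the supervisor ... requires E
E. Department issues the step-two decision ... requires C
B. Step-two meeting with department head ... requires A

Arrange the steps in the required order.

C → E → A → B → D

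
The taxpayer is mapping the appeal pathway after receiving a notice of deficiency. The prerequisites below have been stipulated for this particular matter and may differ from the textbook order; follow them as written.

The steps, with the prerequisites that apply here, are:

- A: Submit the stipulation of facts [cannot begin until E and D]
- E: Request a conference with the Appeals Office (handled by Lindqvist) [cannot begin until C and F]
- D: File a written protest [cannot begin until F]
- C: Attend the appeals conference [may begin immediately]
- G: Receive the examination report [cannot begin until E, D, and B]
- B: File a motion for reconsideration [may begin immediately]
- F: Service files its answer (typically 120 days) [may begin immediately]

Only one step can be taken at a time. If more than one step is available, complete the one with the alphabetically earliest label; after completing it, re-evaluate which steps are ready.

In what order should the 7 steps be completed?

B C F D E A G

B, C and F have no prerequisites; B has the earlier label, so B is first.
Ready: C and F. C has the earlier label → C.
F is the only step now ready → F.
Now D and E have their prerequisites met. D has the earlier label, so D next.
E needed C and F, now all done → E.
A and G are both available; A has the earlier label → A.
G needed B, D and E, now all done → G.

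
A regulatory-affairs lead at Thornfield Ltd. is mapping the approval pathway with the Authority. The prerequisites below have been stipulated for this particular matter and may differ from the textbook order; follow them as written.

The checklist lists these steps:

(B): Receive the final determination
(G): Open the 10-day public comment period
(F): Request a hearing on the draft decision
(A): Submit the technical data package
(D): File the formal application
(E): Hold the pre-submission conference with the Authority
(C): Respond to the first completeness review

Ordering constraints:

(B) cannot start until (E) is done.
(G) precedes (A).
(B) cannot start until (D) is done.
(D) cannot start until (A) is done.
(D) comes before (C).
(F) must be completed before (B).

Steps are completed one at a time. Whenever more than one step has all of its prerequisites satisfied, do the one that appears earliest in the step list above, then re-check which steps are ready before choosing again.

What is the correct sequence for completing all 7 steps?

Nothing is required for (G), (F) and (E). (G) is listed earlier → (G) first.
Now (F), (A) and (E) have their prerequisites met. (F) is listed earlier, so (F) next.
(A) and (E) are both available; (A) is listed earlier → (A).
Now (D) and (E) have their prerequisites met. (D) is listed earlier, so (D) next.
Ready: (E) and (C). (E) is listed earlier → (E).
(B) now also ready, so the ready set is {(B), (C)}; (B) is listed earlier → (B).
(C) needed (D), now all done → (C).

(G), (F), (A), (D), (E), (B), (C)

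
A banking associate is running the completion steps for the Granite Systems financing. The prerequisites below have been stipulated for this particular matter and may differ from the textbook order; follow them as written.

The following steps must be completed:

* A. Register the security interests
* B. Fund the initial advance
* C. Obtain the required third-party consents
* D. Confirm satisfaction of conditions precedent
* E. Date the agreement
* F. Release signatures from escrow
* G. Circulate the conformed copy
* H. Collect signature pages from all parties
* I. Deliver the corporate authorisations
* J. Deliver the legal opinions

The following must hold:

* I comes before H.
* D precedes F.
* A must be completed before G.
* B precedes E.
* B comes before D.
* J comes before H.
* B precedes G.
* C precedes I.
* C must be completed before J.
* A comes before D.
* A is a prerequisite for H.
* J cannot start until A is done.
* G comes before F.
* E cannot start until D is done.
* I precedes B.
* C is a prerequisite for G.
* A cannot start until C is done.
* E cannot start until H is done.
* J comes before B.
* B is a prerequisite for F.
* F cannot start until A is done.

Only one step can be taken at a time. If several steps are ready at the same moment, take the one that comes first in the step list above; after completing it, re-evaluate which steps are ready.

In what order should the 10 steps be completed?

C A I J B D G F H E

C is the only step with nothing outstanding, so it goes first.
Ready: A and I. A is listed earlier → A.
J now also ready, so the ready set is {I, J}; I is listed earlier → I.
Next only J has its prerequisites met → J.
Now B and H have their prerequisites met. B is listed earlier, so B next.
D and G now also ready, so the ready set is {D, G, H}; D is listed earlier → D.
Now G and H have their prerequisites met. G is listed earlier, so G next.
F and H are both available; F is listed earlier → F.
That leaves H as the only ready step → H.
That leaves E as the only ready step → E.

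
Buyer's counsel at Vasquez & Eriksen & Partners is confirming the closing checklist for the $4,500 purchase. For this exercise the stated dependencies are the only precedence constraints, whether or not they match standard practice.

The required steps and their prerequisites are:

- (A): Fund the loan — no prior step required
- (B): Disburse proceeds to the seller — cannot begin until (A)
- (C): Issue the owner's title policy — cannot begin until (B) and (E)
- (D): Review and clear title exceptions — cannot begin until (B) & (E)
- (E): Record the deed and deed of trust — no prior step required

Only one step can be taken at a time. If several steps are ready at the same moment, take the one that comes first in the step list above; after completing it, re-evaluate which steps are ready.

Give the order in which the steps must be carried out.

(A) and (E) have no prerequisites; (A) is listed earlier, so (A) is first.
(B) now also ready, so the ready set is {(B), (E)}; (B) is listed earlier → (B).
Next only (E) has its prerequisites met → (E).
Ready: (C) and (D). (C) is listed earlier → (C).
(D) needed (B) and (E), now all done → (D).

(A), (B), (E), (C), (D)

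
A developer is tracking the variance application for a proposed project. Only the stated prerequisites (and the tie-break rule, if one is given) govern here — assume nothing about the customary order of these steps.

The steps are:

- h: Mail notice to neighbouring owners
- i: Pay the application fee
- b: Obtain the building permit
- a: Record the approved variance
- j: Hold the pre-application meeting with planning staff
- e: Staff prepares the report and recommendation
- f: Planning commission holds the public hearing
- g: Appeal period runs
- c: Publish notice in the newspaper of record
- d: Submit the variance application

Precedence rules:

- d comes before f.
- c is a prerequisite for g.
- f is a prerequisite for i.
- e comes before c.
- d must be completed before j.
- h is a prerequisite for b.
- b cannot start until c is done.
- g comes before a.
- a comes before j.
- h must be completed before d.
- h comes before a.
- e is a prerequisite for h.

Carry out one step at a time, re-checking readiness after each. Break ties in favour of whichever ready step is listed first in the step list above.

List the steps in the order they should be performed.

Only e has no prerequisites, so it is first.
h and c are both available; h is listed earlier → h.
c and d are both available; c is listed earlier → c.
Now b, g and d have their prerequisites met. b is listed earlier, so b next.
Now g and d have their prerequisites met. g is listed earlier, so g next.
a now also ready, so the ready set is {a, d}; a is listed earlier → a.
d is the only step now ready → d.
Now j and f have their prerequisites met. j is listed earlier, so j next.
f needed d, now all done → f.
i is the only step now ready → i.

e h c b g a d j f i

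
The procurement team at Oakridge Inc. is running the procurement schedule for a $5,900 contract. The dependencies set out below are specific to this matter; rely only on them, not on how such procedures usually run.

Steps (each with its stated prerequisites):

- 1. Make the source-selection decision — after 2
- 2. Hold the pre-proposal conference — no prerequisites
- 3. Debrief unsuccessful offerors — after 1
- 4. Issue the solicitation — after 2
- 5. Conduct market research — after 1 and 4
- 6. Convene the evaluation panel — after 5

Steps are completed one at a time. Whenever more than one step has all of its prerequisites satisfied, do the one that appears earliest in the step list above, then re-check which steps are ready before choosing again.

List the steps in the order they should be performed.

2 → 1 → 3 → 4 → 5 → 6

Only 2 has no prerequisites, so it is first.
1 and 4 are both available; 1 is listed earlier → 1.
Now 3 and 4 have their prerequisites met. 3 is listed earlier, so 3 next.
4 needed 2, now all done → 4.
That leaves 5 as the only ready step → 5.
6 needed 5, now all done → 6.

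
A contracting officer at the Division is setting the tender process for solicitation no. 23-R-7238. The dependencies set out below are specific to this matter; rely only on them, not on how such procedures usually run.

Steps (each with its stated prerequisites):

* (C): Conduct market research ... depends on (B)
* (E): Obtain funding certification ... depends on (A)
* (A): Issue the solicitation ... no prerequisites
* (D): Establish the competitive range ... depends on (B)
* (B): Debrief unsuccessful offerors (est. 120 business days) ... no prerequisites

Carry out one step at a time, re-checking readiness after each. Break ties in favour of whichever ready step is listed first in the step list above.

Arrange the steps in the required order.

(A), (E), (B), (C), (D)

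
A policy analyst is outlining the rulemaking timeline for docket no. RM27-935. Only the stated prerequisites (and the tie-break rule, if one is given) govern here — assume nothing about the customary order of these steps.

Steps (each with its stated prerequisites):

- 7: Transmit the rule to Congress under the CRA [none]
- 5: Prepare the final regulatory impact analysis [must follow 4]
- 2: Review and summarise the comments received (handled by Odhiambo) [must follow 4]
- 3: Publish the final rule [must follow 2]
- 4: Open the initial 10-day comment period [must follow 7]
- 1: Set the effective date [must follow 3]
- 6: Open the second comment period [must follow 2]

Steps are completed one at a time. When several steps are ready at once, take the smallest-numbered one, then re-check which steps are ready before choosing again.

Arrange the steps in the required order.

7, 4, 2, 3, 1, 5, 6

7 has no prerequisites → 7 first.
4 is the only step now ready → 4.
Ready: 2 and 5. 2 has the earlier label → 2.
3 and 6 now also ready, so the ready set is {3, 5, 6}; 3 has the earlier label → 3.
Now 1, 5 and 6 have their prerequisites met. 1 has the earlier label, so 1 next.
5 and 6 are both available; 5 has the earlier label → 5.
6 needed 2, now all done → 6.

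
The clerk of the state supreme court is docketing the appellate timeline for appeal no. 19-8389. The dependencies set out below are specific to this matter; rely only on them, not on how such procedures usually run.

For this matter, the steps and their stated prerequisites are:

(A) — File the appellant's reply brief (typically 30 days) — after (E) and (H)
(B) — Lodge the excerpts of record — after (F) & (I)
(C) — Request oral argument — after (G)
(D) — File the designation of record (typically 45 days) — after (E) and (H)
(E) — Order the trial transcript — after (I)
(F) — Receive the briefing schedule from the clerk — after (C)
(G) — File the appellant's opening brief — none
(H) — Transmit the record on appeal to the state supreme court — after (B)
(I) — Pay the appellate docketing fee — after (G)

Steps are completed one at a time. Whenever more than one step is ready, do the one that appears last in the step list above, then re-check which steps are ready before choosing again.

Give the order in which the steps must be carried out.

(G) → (I) → (E) → (C) → (F) → (B) → (H) → (D) → (A)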